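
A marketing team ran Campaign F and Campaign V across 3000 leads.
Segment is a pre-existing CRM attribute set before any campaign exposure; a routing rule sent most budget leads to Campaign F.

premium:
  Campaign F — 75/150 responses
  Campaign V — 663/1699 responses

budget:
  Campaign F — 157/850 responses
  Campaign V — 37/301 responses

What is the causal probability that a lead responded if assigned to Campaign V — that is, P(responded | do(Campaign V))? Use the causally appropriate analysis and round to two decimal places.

0.29

Within every customer segment level Campaign F has the higher rate, yet pooled Campaign V does — Simpson's reversal.
The imbalance in customer segment arose from how leads were allocated, not from anything the campaign did; and customer segment independently affects the outcome. The pooled gap is confounded — condition on customer segment.
Standardising Campaign V to the population customer segment mix: 0.616·663/1699 + 0.384·37/301 = 0.288.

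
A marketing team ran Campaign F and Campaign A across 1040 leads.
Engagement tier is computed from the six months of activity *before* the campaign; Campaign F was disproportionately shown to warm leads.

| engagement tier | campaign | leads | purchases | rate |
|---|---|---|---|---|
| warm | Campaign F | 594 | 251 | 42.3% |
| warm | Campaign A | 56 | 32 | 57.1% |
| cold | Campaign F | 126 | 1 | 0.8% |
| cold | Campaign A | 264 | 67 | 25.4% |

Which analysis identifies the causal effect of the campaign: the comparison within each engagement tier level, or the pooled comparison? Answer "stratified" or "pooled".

stratified

The imbalance in engagement tier arose from how leads were allocated, not from anything the campaign did; and engagement tier independently affects the outcome. The pooled gap is confounded — condition on engagement tier.
Within each level — warm: 42.3% vs 57.1%; cold: 0.8% vs 25.4% — Campaign A is higher every time.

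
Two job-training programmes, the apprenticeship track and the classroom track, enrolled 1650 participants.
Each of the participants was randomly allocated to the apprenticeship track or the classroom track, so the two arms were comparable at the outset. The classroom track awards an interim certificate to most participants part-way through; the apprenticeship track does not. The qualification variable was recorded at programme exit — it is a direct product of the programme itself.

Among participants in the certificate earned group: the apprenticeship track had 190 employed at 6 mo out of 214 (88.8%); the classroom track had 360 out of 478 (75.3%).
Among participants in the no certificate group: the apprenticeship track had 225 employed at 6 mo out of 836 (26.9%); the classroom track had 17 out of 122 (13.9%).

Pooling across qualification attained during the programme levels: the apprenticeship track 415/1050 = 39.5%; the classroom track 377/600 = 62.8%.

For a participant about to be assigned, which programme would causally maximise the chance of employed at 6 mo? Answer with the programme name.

the classroom track

The distribution of qualification attained during the programme is itself part of what the programme does — it is an intermediate outcome. Holding it fixed would remove that part of the effect; the total effect is the pooled difference.
Pooled: the apprenticeship track 39.5% vs the classroom track 62.8%; the classroom track is higher overall.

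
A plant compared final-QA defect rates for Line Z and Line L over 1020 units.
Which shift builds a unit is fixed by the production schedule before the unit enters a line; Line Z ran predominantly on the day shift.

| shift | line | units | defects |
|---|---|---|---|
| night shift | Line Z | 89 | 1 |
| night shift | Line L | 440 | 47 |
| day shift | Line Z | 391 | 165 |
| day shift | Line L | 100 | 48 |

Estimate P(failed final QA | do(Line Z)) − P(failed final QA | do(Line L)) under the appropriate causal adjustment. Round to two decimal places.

The shift-specific comparison favours Line Z throughout, but the pooled figures favour Line L. The question is whether to condition on shift.
Shift differs across lines for reasons unrelated to any effect of the line itself, and it separately predicts the outcome — a classic confounder. We must compare within shift levels.
Adjusting over the population distribution of shift: 0.519·(0.011−0.107) + 0.481·(0.422−0.480) = -0.077.

-0.08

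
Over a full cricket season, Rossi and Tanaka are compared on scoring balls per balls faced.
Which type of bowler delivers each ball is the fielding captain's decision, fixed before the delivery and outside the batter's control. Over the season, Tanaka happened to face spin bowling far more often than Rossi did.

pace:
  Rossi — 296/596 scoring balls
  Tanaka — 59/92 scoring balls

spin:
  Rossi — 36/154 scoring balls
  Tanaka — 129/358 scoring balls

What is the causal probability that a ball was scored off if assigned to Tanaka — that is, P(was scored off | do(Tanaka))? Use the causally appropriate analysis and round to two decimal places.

Bowling type differs across players for reasons unrelated to any effect of the player itself, and it separately predicts the outcome — a classic confounder. We must compare within bowling type levels.
Standardising Tanaka to the population bowling type mix: 0.573·59/92 + 0.427·129/358 = 0.521.

0.52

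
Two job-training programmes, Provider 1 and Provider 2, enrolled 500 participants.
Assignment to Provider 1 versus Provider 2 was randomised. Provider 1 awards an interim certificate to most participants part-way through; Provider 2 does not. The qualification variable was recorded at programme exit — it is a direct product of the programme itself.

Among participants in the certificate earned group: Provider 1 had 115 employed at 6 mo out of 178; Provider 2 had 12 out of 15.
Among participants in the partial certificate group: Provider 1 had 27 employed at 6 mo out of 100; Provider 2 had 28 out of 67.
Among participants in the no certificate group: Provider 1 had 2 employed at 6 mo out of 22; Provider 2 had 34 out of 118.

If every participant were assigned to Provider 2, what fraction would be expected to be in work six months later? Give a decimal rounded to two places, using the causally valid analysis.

Provider 2 is higher inside every qualification attained during the programme stratum but Provider 1 is higher in aggregate. Whether to stratify depends on how qualification attained during the programme relates to the programme.
Qualification attained during the programme here is a post-treatment variable shaped by the programme; conditioning on it would introduce bias rather than remove it. The overall comparison is the causal one.
So P(outcome | do(Provider 2)) is just the pooled rate for Provider 2: 74/200 = 0.370.

0.37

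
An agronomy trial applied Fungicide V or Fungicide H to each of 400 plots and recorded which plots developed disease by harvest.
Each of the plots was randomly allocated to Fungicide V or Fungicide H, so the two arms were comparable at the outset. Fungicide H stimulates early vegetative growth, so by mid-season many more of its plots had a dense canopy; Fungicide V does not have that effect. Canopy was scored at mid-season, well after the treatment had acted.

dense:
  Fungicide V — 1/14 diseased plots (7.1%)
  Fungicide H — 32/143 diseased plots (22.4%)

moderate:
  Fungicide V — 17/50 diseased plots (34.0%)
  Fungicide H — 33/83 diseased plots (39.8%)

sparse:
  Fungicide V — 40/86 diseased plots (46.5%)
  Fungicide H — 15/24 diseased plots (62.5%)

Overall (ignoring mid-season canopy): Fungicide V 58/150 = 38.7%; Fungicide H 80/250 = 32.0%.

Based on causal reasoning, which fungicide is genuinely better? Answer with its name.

Fungicide H

Mid-season canopy here is a post-treatment variable shaped by the fungicide; conditioning on it would introduce bias rather than remove it. The overall comparison is the causal one.
Pooled: Fungicide V 38.7% vs Fungicide H 32.0%; Fungicide H is lower overall.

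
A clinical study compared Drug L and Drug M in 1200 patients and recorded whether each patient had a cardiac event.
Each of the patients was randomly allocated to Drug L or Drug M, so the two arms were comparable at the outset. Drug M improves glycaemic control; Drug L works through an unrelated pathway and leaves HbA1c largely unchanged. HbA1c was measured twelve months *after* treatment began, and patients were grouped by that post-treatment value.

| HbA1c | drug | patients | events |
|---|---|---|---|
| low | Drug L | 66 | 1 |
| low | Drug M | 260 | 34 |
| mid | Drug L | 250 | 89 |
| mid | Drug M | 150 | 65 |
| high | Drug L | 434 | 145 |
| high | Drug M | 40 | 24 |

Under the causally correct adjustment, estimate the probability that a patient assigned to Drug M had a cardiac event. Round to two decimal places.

Because the drug influences HbA1c, HbA1c is a post-treatment mediator, not a confounder. Stratifying on it would bias the estimate; the causal effect is the crude pooled difference.
So P(outcome | do(Drug M)) is just the pooled rate for Drug M: 123/450 = 0.273.

0.27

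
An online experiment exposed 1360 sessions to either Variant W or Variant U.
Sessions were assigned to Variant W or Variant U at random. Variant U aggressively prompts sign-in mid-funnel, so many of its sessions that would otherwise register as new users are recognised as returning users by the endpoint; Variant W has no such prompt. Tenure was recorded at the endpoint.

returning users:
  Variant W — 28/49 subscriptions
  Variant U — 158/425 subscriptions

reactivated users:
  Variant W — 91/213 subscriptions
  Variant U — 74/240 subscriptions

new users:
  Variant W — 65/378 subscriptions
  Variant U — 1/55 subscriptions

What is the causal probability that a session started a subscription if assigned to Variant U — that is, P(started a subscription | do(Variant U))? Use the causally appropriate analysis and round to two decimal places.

0.32

Stratifying would compare variants among sessions the variants themselves sorted into user tenure groups — a form of selection on an intermediate. The unconditioned pooled rates give the total causal effect.
So P(outcome | do(Variant U)) is just the pooled rate for Variant U: 233/720 = 0.324.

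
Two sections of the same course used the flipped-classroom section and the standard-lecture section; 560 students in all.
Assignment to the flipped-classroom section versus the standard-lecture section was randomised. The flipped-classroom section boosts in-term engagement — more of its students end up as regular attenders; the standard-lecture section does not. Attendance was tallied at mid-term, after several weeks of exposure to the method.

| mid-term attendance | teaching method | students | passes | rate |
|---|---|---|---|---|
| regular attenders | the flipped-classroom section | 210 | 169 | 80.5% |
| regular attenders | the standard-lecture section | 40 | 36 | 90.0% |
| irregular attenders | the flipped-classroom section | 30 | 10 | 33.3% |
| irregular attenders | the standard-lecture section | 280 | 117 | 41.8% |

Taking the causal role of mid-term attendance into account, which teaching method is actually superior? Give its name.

the flipped-classroom section

Stratifying would compare teaching methods among students the teaching methods themselves sorted into mid-term attendance groups — a form of selection on an intermediate. The unconditioned pooled rates give the total causal effect.
Pooled: the flipped-classroom section 74.6% vs the standard-lecture section 47.8%; the flipped-classroom section is higher overall.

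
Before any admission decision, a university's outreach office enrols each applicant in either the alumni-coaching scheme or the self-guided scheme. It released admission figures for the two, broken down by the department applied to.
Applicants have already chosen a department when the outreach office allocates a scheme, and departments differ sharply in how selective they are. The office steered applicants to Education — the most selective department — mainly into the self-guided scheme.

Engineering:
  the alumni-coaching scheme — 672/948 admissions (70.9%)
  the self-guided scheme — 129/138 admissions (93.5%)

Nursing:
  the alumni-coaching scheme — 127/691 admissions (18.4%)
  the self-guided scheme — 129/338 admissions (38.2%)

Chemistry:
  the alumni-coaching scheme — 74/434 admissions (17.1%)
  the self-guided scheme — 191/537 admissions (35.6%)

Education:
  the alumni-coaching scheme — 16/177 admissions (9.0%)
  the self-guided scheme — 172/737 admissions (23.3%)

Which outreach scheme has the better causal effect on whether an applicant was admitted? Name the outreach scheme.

the self-guided scheme

The stratified and pooled comparisons disagree (the self-guided scheme wins within each department; the alumni-coaching scheme wins overall), so the answer turns on the causal role of department.
The imbalance in department arose from how applicants were allocated, not from anything the outreach scheme did; and department independently affects the outcome. The pooled gap is confounded — condition on department.
Within each level — Engineering: 70.9% vs 93.5%; Nursing: 18.4% vs 38.2%; Chemistry: 17.1% vs 35.6%; Education: 9.0% vs 23.3% — the self-guided scheme is higher every time.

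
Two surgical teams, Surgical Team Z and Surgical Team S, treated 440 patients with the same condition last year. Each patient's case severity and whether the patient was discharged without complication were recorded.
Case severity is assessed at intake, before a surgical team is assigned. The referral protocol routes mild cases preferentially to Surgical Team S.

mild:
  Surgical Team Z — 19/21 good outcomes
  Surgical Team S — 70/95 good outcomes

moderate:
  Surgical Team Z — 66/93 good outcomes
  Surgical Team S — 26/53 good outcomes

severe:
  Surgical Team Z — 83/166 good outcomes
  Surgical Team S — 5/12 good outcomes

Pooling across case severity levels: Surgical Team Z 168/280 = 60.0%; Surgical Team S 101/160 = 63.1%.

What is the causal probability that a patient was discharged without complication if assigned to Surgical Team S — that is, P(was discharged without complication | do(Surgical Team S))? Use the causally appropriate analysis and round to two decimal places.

0.53

Nothing the surgical team does changes case severity; the imbalance is an allocation artefact. With case severity also predicting the outcome, the pooled figure is confounded, and the within-stratum comparison is the causal one.
Standardising Surgical Team S to the population case severity mix: 0.264·70/95 + 0.332·26/53 + 0.405·5/12 = 0.526.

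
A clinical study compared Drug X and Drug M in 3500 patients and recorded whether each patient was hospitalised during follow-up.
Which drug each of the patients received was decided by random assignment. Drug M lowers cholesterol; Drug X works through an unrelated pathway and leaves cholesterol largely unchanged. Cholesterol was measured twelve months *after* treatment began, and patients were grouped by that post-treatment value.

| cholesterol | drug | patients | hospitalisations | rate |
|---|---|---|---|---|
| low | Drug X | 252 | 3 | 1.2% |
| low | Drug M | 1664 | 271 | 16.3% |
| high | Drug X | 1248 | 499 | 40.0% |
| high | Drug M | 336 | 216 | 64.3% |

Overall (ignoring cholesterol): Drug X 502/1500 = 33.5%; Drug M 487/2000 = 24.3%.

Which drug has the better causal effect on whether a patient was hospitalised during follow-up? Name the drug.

Because the drug influences cholesterol, cholesterol is a post-treatment mediator, not a confounder. Stratifying on it would bias the estimate; the causal effect is the crude pooled difference.
Pooled: Drug X 33.5% vs Drug M 24.3%; Drug M is lower overall.

Drug M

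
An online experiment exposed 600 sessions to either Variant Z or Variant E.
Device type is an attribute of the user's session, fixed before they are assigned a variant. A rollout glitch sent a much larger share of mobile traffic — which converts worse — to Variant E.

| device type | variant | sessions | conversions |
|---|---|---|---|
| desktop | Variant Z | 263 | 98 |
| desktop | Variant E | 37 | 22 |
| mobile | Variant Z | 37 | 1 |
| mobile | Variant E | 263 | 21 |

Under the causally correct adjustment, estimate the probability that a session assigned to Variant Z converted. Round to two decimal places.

Nothing the variant does changes device type; the imbalance is an allocation artefact. With device type also predicting the outcome, the pooled figure is confounded, and the within-stratum comparison is the causal one.
Standardising Variant Z to the population device type mix: 0.500·98/263 + 0.500·1/37 = 0.200.

0.20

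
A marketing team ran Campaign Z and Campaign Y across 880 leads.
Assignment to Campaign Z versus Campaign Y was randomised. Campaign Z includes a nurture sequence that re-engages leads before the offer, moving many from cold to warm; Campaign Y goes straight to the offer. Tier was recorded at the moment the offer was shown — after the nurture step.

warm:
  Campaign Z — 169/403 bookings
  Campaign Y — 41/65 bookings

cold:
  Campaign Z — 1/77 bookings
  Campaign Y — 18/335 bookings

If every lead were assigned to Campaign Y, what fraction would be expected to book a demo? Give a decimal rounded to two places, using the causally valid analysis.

0.15

Within every engagement tier level Campaign Y has the higher rate, yet pooled Campaign Z does — Simpson's reversal.
Engagement tier lies on the pathway campaign → engagement tier → outcome, so adjusting for it blocks the indirect effect. For the total causal effect of campaign, use the unadjusted pooled rates.
So P(outcome | do(Campaign Y)) is just the pooled rate for Campaign Y: 59/400 = 0.147.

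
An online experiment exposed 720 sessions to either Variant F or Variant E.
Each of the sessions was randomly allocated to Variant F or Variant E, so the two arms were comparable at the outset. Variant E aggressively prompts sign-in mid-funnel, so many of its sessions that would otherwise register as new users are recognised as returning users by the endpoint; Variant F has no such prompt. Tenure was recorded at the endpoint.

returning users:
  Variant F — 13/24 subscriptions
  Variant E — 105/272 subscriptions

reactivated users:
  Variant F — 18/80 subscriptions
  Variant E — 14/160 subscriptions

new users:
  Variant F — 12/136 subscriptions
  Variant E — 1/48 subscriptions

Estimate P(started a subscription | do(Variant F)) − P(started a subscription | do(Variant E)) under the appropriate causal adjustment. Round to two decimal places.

-0.07

Within every user tenure level Variant F has the higher rate, yet pooled Variant E does — Simpson's reversal.
Because the variant influences user tenure, user tenure is a post-treatment mediator, not a confounder. Stratifying on it would bias the estimate; the causal effect is the crude pooled difference.
The causal difference is the pooled difference: 0.179 − 0.250 = -0.071.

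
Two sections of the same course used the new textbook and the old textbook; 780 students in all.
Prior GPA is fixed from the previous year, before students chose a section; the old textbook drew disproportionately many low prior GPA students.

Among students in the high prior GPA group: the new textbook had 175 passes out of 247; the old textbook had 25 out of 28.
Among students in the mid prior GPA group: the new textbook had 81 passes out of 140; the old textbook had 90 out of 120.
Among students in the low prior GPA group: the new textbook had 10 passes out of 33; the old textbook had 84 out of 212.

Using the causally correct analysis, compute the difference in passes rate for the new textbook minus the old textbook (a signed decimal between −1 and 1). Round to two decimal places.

Within every prior GPA band level the old textbook has the higher rate, yet pooled the new textbook does — Simpson's reversal.
Here prior GPA band is a common cause — it drives both which teaching method a case falls under and the outcome. The crude comparison mixes populations; the stratum-specific rates are the causally relevant ones.
Adjusting over the population distribution of prior GPA band: 0.353·(0.709−0.893) + 0.333·(0.579−0.750) + 0.314·(0.303−0.396) = -0.151.

-0.15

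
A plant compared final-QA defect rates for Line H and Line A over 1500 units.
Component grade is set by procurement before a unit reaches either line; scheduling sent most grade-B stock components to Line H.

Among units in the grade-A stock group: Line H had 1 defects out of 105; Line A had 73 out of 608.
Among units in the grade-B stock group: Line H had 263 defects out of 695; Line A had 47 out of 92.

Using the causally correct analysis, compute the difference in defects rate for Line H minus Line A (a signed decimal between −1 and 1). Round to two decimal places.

-0.12

The component grade-specific comparison favours Line H throughout, but the pooled figures favour Line A. The question is whether to condition on component grade.
Component grade differs across lines for reasons unrelated to any effect of the line itself, and it separately predicts the outcome — a classic confounder. We must compare within component grade levels.
Adjusting over the population distribution of component grade: 0.475·(0.010−0.120) + 0.525·(0.378−0.511) = -0.122.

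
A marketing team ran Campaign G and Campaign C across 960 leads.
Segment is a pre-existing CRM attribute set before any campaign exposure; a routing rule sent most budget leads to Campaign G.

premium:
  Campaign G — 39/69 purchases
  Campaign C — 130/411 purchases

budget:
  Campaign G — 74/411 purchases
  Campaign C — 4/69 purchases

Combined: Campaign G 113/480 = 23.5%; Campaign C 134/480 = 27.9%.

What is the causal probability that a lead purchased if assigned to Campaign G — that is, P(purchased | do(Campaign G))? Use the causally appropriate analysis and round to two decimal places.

0.37

Since customer segment is a pre-existing factor (not a product of the campaign) and it affects the outcome on its own, it is a confounder. The stratified rates, not the pooled rate, identify the causal effect.
Standardising Campaign G to the population customer segment mix: 0.500·39/69 + 0.500·74/411 = 0.373.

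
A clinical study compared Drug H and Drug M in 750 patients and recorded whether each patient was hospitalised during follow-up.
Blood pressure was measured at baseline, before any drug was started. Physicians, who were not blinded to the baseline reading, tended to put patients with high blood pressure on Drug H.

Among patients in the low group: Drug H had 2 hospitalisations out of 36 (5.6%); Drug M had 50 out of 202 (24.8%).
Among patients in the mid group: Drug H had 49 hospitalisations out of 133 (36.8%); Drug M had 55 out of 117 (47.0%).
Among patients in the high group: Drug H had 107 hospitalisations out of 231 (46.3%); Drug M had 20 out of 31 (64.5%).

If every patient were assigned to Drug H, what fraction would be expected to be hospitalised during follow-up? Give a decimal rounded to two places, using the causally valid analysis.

0.30

The stratified and pooled comparisons disagree (Drug H wins within each blood pressure; Drug M wins overall), so the answer turns on the causal role of blood pressure.
Since blood pressure is a pre-existing factor (not a product of the drug) and it affects the outcome on its own, it is a confounder. The stratified rates, not the pooled rate, identify the causal effect.
Standardising Drug H to the population blood pressure mix: 0.317·2/36 + 0.333·49/133 + 0.349·107/231 = 0.302.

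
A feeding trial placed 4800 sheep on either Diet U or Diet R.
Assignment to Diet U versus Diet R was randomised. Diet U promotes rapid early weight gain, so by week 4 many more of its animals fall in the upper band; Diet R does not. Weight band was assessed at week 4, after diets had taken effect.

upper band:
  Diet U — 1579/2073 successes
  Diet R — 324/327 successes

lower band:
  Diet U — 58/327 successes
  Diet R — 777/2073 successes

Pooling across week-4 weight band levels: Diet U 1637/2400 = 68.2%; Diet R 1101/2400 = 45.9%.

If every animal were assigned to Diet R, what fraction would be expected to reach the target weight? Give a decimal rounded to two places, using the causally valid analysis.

Diet R is higher inside every week-4 weight band stratum but Diet U is higher in aggregate. Whether to stratify depends on how week-4 weight band relates to the diet.
Week-4 weight band is downstream of the diet. One should not condition on a consequence of treatment, so the overall rates are the right comparison.
So P(outcome | do(Diet R)) is just the pooled rate for Diet R: 1101/2400 = 0.459.

0.46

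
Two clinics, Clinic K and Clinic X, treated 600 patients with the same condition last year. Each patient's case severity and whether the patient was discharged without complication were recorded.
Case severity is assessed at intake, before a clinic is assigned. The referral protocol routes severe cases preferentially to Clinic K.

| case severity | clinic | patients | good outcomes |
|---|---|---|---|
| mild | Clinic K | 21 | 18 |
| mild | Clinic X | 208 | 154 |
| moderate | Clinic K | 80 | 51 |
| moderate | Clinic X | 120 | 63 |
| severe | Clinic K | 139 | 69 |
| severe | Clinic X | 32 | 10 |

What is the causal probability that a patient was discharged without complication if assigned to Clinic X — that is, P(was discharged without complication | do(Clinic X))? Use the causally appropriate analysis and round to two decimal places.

0.55

Within every case severity level Clinic K has the higher rate, yet pooled Clinic X does — Simpson's reversal.
Case severity is set before the clinic has any effect — it is not caused by the clinic — and it independently drives the outcome. That makes it a confounder, so the causal comparison is within case severity levels.
Standardising Clinic X to the population case severity mix: 0.382·154/208 + 0.333·63/120 + 0.285·10/32 = 0.547.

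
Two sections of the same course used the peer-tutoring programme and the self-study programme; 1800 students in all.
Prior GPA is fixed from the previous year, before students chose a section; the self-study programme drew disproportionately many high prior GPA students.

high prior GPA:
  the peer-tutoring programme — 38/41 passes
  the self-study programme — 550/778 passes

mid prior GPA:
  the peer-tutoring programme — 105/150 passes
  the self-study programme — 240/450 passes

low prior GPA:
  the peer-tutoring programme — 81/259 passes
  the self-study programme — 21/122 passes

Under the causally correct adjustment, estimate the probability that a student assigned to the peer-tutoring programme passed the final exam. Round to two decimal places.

0.72

Prior GPA band differs across teaching methods for reasons unrelated to any effect of the teaching method itself, and it separately predicts the outcome — a classic confounder. We must compare within prior GPA band levels.
Standardising the peer-tutoring programme to the population prior GPA band mix: 0.455·38/41 + 0.333·105/150 + 0.212·81/259 = 0.721.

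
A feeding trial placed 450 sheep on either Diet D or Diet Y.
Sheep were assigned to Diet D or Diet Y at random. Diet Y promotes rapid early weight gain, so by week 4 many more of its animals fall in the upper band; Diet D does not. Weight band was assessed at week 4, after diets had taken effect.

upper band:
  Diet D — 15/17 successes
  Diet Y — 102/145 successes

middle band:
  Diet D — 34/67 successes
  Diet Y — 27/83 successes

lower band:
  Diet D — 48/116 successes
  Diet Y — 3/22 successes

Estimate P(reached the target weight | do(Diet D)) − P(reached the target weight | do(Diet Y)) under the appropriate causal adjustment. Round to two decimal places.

-0.04

Week-4 weight band here is a post-treatment variable shaped by the diet; conditioning on it would introduce bias rather than remove it. The overall comparison is the causal one.
The causal difference is the pooled difference: 0.485 − 0.528 = -0.043.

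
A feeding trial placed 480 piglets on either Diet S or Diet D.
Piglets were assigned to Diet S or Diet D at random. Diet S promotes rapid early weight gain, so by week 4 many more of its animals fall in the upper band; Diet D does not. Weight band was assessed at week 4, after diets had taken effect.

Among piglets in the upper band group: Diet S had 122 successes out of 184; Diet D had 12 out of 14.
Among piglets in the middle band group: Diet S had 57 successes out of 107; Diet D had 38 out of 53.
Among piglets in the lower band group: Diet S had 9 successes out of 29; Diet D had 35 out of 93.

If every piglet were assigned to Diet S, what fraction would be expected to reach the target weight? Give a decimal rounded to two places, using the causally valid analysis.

0.59

The week-4 weight band-specific comparison favours Diet D throughout, but the pooled figures favour Diet S. The question is whether to condition on week-4 weight band.
Week-4 weight band is downstream of the diet. One should not condition on a consequence of treatment, so the overall rates are the right comparison.
So P(outcome | do(Diet S)) is just the pooled rate for Diet S: 188/320 = 0.588.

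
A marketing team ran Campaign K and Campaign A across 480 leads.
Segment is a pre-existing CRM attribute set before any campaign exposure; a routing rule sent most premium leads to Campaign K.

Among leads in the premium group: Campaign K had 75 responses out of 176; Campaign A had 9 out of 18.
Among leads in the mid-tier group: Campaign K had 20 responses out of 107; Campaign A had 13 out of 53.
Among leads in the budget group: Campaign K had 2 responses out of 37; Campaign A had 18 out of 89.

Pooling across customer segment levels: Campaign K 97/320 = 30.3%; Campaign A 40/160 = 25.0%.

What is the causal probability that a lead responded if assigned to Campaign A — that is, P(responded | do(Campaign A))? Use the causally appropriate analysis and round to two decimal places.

The customer segment-specific comparison favours Campaign A throughout, but the pooled figures favour Campaign K. The question is whether to condition on customer segment.
Customer segment is set before the campaign has any effect — it is not caused by the campaign — and it independently drives the outcome. That makes it a confounder, so the causal comparison is within customer segment levels.
Standardising Campaign A to the population customer segment mix: 0.404·9/18 + 0.333·13/53 + 0.263·18/89 = 0.337.

0.34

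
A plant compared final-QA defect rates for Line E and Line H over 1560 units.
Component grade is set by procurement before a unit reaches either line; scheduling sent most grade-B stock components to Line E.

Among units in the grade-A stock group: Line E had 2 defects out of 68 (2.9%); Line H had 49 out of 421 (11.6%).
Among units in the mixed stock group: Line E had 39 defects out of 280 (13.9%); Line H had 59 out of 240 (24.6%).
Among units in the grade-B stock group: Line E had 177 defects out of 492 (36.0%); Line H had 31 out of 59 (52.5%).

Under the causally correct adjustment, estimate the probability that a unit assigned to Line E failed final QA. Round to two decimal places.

The component grade-specific comparison favours Line E throughout, but the pooled figures favour Line H. The question is whether to condition on component grade.
Component grade is set before the line has any effect — it is not caused by the line — and it independently drives the outcome. That makes it a confounder, so the causal comparison is within component grade levels.
Standardising Line E to the population component grade mix: 0.313·2/68 + 0.333·39/280 + 0.353·177/492 = 0.183.

0.18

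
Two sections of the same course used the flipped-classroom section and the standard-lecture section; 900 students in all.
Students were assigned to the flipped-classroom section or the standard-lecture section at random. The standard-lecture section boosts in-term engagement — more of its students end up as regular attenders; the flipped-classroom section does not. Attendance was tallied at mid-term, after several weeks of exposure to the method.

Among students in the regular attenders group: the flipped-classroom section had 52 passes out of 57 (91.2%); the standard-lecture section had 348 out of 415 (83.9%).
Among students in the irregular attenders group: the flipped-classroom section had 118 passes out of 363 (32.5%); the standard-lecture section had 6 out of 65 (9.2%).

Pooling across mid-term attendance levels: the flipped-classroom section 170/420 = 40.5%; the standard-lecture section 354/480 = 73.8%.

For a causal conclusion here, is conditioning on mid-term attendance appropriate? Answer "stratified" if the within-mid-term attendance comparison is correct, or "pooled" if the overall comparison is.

pooled

Stratifying would compare teaching methods among students the teaching methods themselves sorted into mid-term attendance groups — a form of selection on an intermediate. The unconditioned pooled rates give the total causal effect.
Pooled: the flipped-classroom section 40.5% vs the standard-lecture section 73.8%; the standard-lecture section is higher overall.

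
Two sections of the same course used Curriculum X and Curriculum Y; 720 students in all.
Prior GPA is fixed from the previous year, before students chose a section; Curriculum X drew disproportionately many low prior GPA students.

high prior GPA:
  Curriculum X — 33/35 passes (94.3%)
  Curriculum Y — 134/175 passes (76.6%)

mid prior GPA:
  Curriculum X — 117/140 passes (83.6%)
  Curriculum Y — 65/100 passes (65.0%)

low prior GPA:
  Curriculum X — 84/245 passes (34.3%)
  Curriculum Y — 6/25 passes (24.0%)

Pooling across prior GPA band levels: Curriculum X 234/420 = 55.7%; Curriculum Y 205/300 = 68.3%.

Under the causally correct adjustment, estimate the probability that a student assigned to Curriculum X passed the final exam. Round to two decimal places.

Since prior GPA band is a pre-existing factor (not a product of the teaching method) and it affects the outcome on its own, it is a confounder. The stratified rates, not the pooled rate, identify the causal effect.
Standardising Curriculum X to the population prior GPA band mix: 0.292·33/35 + 0.333·117/140 + 0.375·84/245 = 0.682.

0.68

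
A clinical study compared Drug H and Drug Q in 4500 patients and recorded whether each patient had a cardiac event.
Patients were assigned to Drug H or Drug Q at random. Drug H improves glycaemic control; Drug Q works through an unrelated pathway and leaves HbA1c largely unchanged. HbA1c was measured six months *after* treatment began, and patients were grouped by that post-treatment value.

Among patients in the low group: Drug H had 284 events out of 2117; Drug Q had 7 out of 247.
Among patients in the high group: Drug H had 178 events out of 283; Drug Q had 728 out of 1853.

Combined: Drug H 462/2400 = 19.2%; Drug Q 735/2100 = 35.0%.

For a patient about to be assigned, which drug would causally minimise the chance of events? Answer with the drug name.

Drug Q is lower inside every HbA1c stratum but Drug H is lower in aggregate. Whether to stratify depends on how HbA1c relates to the drug.
The distribution of HbA1c is itself part of what the drug does — it is an intermediate outcome. Holding it fixed would remove that part of the effect; the total effect is the pooled difference.
Pooled: Drug H 19.2% vs Drug Q 35.0%; Drug H is lower overall.

Drug H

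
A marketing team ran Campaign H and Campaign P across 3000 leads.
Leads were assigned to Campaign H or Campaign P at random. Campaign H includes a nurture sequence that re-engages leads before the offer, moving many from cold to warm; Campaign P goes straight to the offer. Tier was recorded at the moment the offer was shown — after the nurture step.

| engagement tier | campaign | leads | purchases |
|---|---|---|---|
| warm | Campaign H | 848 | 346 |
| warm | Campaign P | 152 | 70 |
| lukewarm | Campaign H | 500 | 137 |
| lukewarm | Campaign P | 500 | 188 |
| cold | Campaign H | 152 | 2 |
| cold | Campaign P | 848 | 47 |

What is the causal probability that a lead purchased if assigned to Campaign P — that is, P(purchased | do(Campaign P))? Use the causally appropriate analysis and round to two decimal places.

0.20

Engagement tier here is a post-treatment variable shaped by the campaign; conditioning on it would introduce bias rather than remove it. The overall comparison is the causal one.
So P(outcome | do(Campaign P)) is just the pooled rate for Campaign P: 305/1500 = 0.203.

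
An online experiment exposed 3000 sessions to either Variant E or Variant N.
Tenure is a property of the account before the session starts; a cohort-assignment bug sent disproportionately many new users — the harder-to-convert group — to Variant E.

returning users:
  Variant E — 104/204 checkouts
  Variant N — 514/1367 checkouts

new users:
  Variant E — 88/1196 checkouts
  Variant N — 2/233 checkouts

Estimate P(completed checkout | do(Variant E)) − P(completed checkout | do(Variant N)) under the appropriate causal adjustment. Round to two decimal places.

+0.10

The imbalance in user tenure arose from how sessions were allocated, not from anything the variant did; and user tenure independently affects the outcome. The pooled gap is confounded — condition on user tenure.
Adjusting over the population distribution of user tenure: 0.524·(0.510−0.376) + 0.476·(0.074−0.009) = +0.101.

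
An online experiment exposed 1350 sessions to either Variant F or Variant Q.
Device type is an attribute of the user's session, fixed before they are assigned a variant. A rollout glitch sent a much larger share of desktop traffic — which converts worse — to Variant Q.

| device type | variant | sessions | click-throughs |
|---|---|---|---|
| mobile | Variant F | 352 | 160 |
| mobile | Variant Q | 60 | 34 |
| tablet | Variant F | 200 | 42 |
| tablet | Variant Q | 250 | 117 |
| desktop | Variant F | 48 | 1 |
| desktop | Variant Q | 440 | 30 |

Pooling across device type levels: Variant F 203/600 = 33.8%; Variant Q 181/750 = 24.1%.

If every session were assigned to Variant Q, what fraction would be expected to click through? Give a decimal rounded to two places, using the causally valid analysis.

The device type-specific comparison favours Variant Q throughout, but the pooled figures favour Variant F. The question is whether to condition on device type.
The imbalance in device type arose from how sessions were allocated, not from anything the variant did; and device type independently affects the outcome. The pooled gap is confounded — condition on device type.
Standardising Variant Q to the population device type mix: 0.305·34/60 + 0.333·117/250 + 0.361·30/440 = 0.354.

0.35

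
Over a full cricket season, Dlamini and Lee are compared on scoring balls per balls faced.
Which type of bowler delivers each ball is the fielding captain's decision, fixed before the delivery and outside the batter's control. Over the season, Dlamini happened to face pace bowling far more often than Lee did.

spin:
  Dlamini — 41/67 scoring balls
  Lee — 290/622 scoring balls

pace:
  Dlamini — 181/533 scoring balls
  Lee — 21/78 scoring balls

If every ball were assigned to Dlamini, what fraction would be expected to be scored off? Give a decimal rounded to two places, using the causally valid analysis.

Bowling type is set before the player has any effect — it is not caused by the player — and it independently drives the outcome. That makes it a confounder, so the causal comparison is within bowling type levels.
Standardising Dlamini to the population bowling type mix: 0.530·41/67 + 0.470·181/533 = 0.484.

0.48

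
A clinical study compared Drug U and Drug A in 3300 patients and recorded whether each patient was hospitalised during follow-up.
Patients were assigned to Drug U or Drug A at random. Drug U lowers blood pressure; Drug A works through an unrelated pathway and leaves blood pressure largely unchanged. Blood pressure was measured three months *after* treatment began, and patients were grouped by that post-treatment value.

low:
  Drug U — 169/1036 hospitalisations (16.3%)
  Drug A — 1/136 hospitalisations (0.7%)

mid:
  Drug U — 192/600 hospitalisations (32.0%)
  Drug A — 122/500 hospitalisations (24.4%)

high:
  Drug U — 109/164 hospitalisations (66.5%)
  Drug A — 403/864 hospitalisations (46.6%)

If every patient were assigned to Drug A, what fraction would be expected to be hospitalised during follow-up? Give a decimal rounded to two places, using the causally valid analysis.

0.35

Stratifying would compare drugs among patients the drugs themselves sorted into blood pressure groups — a form of selection on an intermediate. The unconditioned pooled rates give the total causal effect.
So P(outcome | do(Drug A)) is just the pooled rate for Drug A: 526/1500 = 0.351.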